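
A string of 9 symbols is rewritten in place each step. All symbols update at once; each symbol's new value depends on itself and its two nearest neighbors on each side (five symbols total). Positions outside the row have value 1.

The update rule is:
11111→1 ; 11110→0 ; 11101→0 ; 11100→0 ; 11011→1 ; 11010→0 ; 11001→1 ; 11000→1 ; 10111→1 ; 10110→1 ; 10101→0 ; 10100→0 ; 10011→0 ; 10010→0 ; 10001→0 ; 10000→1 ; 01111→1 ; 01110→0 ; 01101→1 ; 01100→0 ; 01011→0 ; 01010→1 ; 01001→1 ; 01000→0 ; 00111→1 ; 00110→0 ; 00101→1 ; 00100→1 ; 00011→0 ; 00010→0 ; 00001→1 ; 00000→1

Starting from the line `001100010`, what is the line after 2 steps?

100010010
010011010

010011010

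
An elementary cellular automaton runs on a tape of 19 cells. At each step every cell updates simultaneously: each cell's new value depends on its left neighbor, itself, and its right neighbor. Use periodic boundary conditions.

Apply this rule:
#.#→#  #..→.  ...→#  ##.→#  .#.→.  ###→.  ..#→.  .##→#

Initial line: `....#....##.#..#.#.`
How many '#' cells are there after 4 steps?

12

step 1: ###...##.###....#..
step 2: #.#.#.####.#.##....
step 3: .#.#.##..##.###.##.
step 4: ..#.###..####.####.
count of #: 12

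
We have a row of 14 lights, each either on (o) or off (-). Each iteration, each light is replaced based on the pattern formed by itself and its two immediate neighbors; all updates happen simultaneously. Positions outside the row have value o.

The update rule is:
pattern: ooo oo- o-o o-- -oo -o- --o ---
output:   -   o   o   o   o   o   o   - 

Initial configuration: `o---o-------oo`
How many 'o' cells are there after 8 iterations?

4

iteration 1: oo-ooo-----oo-
iteration 2: -ooo-oo---oooo
iteration 3: oo-ooooo-oo---
iteration 4: -ooo---ooooo-o
iteration 5: oo-oo-oo---ooo
iteration 6: -oooooooo-oo--
iteration 7: oo------oooooo
iteration 8: -oo----oo-----
count of o: 4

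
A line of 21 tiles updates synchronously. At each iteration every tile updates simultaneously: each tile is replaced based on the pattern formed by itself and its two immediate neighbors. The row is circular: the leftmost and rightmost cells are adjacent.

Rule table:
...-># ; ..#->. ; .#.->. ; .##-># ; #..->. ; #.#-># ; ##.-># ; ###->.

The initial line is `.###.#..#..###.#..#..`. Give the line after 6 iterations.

.#.##......#.##.....#
#.###.####..###.###..
.##.###..#..#.###.#..
.####.#......##.##..#
##..##..####.#####...
##..##..#..###...#.#.

##..##..#..###...#.#.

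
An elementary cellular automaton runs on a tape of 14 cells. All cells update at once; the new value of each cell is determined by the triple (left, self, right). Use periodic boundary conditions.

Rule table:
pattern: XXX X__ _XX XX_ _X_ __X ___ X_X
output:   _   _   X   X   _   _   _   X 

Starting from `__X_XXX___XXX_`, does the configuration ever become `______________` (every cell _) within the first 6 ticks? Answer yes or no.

yes

___XX_X___X_X_
___XXX_____X__
___X_X________
____X_________
______________
all cells are _ at tick 5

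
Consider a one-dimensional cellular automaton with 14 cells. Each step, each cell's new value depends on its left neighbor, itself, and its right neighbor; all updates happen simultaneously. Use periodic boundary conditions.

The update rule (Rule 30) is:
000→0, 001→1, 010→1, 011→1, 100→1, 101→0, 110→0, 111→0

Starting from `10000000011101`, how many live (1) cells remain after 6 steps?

01000000110001
01100001101011
01010011001010
11011110111011
00010000100010
00111001110111
count of 1: 9

9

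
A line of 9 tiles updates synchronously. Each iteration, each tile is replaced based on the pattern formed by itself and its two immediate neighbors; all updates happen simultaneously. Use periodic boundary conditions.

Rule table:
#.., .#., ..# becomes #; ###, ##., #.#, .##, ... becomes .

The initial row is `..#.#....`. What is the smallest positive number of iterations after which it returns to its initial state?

4

.##.##...
#.....#..
##...####
..#.#....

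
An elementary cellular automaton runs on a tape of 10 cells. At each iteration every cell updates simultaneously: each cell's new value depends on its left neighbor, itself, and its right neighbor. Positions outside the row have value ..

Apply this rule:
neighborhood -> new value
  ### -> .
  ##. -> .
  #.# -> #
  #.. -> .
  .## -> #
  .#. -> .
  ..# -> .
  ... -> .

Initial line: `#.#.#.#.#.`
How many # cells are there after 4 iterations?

1

.#.#.#.#..
..#.#.#...
...#.#....
....#.....
count of #: 1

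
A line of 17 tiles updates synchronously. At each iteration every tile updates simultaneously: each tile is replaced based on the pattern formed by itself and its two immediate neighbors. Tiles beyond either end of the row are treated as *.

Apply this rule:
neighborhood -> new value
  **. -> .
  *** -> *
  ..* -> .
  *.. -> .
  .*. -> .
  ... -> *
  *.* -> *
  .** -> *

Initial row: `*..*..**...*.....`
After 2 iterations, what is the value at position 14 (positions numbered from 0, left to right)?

*

......*..*...***.
.****......*.**.*
position 14 holds *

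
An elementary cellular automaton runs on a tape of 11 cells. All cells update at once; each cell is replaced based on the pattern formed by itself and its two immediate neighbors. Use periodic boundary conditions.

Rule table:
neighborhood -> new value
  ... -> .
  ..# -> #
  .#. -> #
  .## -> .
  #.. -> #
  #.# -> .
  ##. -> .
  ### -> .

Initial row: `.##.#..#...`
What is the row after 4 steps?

..#..#.###.

#...#####..
##.#.....##
...##...#..
..#..#.###.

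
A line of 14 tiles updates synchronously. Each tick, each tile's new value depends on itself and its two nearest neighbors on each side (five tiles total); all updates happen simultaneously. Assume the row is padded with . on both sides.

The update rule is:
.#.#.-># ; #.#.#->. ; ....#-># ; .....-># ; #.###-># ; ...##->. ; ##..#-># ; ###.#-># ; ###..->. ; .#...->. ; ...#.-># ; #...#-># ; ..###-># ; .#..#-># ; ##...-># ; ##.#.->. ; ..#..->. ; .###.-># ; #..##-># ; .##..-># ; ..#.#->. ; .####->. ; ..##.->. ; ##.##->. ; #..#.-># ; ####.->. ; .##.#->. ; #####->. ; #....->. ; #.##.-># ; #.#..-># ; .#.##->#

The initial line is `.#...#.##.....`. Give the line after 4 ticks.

#.#..#.#..#...

#..##.####.###
.##...#..#.##.
..####.##.####
#.#..#.#..#...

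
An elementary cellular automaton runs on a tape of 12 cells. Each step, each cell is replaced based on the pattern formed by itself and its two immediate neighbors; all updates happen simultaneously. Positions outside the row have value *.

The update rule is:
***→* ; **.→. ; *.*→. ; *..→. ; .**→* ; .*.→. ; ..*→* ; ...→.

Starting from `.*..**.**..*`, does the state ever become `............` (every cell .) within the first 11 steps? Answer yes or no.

...**..*..**
..**..*..***
.**..*..****
.*..*..*****
...*..******
..*..*******
.*..********
...*********
..**********
.***********
.***********
step 11 is .***********, still not uniform .

no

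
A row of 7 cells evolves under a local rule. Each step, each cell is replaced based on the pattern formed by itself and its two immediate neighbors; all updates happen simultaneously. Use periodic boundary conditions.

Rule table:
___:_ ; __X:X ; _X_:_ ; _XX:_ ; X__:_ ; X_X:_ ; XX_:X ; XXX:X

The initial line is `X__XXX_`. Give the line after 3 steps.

__X_XX_
_X___X_
X___X__

X___X__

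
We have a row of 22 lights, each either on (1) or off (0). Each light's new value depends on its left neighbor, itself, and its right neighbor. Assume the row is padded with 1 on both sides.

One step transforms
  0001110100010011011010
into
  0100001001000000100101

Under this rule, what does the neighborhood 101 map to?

1

At position 6 the neighborhood is 101; the next row has 1 there.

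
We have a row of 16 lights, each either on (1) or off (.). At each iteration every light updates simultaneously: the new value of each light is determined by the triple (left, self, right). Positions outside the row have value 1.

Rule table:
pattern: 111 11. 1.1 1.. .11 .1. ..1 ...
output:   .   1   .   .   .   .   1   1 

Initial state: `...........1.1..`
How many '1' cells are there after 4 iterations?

.1111111111....1
..........1.111.
.111111111....1.
.........1.111..
count of 1: 4

4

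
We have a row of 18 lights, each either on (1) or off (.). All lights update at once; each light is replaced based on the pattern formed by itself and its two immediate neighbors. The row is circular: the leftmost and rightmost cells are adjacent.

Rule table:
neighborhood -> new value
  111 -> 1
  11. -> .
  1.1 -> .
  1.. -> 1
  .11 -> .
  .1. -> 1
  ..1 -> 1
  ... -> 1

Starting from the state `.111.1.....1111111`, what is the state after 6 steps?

..1..111111.11111.
11111.1111...111.1
1111...11.111.1...
.11.111....1..1111
.....1.1111111.11.
111111..11111....1

111111..11111....1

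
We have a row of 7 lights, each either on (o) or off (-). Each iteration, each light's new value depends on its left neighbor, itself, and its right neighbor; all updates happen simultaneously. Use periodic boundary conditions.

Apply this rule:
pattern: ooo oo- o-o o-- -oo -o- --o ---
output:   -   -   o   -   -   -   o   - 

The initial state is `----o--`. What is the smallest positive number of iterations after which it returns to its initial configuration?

7

---o---
--o----
-o-----
o------
------o
-----o-
----o--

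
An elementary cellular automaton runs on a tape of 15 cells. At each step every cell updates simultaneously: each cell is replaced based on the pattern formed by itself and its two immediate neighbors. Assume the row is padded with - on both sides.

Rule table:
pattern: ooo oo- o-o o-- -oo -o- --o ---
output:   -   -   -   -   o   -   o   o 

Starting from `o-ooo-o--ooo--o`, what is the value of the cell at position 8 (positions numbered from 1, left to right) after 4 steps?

o

--o-----oo---o-
oo--ooooo--oo--
o--oo-----oo--o
--oo--ooooo--o-
position 8 holds o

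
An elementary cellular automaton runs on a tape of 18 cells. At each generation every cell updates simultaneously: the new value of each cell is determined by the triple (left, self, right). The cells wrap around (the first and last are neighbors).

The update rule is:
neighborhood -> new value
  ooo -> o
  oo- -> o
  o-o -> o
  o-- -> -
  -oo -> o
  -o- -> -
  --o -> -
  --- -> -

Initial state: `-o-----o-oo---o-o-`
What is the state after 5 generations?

generation 1: --------ooo----o--
generation 2: --------ooo-------
generation 3: --------ooo-------  (fixed point — unchanged through generation 5)

--------ooo-------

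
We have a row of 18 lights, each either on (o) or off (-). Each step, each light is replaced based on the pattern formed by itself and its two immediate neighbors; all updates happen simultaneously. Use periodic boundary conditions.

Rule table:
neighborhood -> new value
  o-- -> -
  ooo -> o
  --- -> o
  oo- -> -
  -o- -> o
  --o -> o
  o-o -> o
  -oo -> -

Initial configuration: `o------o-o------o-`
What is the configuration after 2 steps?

o-oooooooo-ooooooo
-o-oooooo-o-oooooo

-o-oooooo-o-oooooo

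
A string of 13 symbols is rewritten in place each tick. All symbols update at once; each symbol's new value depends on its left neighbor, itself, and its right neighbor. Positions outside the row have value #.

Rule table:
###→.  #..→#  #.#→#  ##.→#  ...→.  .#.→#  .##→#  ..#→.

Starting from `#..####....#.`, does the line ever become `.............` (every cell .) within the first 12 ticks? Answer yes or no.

##.#..##...##
.####.###..#.
##..###.##.##
.##.#.######.
#######....##
......##...#.
#.....###..##
##....#.##.#.
.##...#######
####..#......
...##.##.....
#..######....
tick 12 is #..######...., still not uniform .

no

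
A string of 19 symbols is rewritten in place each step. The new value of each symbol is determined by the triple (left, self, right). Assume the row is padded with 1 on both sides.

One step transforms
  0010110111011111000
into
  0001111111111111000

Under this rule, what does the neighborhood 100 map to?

At position 0 the neighborhood is 100; the next row has 0 there.

0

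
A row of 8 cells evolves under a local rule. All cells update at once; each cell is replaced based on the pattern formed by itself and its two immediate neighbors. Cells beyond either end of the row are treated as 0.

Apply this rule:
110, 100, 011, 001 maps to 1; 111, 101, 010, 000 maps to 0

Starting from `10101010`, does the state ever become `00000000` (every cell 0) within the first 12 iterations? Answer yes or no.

00000001
00000010
00000101
00001000
00010100
00100010
01010101
10000000
01000000
10100000
00010000
00101000
iteration 12 is 00101000, still not uniform 0

no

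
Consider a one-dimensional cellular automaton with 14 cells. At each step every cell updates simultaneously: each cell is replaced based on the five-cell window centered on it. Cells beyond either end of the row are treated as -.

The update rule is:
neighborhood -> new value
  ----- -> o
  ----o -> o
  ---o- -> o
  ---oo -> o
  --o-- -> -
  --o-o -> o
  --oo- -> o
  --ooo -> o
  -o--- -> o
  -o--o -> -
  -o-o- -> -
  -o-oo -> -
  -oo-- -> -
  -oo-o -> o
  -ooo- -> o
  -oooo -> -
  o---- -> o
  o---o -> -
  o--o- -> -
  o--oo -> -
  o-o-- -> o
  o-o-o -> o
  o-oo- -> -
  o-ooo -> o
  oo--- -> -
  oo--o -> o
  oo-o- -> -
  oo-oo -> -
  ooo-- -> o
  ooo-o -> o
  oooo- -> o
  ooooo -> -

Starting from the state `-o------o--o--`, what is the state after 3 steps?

o-oo-ooo-o-oo-

o-oooooo----oo
o-o---oo-oooo-
o-oo-ooo-o-oo-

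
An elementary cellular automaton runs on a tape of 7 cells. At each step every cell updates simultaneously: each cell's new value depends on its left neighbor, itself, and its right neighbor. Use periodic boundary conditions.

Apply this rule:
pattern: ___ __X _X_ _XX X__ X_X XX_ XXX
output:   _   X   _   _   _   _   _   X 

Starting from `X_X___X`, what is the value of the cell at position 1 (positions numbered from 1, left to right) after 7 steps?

_____X_
____X__
___X___
__X____
_X_____
X______
______X
position 1 holds _

_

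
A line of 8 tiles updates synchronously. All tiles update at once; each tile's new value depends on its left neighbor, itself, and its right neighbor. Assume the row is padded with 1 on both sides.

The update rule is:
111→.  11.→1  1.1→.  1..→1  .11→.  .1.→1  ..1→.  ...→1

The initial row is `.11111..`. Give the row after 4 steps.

.....11.
1111..1.
...11.1.
11..1.1.

11..1.1.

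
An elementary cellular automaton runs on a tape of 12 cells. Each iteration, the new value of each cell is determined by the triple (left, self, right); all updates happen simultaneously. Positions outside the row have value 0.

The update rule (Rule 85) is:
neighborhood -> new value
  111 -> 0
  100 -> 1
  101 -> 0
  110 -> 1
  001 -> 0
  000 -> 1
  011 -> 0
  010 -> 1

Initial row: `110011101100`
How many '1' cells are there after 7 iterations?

iteration 1: 011000100111
iteration 2: 001110110001
iteration 3: 100010011101
iteration 4: 111011000101
iteration 5: 001001110101
iteration 6: 101100010101
iteration 7: 100111010101
count of 1: 7

7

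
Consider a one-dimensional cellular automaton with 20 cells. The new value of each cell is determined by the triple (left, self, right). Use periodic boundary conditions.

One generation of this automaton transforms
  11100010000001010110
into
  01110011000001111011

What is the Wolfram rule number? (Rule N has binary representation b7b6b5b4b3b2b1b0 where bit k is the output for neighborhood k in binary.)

position 1: 111 → 1  (bit 7 = 1)
position 2: 110 → 1  (bit 6 = 1)
position 14: 101 → 1  (bit 5 = 1)
position 3: 100 → 1  (bit 4 = 1)
position 0: 011 → 0  (bit 3 = 0)
position 6: 010 → 1  (bit 2 = 1)
position 5: 001 → 0  (bit 1 = 0)
position 4: 000 → 0  (bit 0 = 0)
bits b7..b0 = 11110100 = 244

244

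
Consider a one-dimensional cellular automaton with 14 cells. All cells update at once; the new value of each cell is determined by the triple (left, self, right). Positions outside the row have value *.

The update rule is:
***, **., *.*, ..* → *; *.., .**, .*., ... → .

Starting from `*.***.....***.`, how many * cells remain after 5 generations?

9

**.**....*.***
***.*...*.*.**
****...*.*.*.*
****..*.*.*.*.
****.*.*.*.*.*
count of *: 9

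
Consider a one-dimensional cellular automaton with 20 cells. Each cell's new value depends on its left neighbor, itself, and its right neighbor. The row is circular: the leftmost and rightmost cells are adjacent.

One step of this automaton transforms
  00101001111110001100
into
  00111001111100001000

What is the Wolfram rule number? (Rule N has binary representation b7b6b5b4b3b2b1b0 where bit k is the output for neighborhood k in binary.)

position 8: 111 → 1  (bit 7 = 1)
position 12: 110 → 0  (bit 6 = 0)
position 3: 101 → 1  (bit 5 = 1)
position 5: 100 → 0  (bit 4 = 0)
position 7: 011 → 1  (bit 3 = 1)
position 2: 010 → 1  (bit 2 = 1)
position 1: 001 → 0  (bit 1 = 0)
position 0: 000 → 0  (bit 0 = 0)
bits b7..b0 = 10101100 = 172

172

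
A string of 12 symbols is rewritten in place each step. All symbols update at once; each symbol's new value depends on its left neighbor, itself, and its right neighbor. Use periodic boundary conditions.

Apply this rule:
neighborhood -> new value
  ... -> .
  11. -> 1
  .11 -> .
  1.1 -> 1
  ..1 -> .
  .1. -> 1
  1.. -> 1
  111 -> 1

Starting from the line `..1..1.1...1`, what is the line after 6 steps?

11..11.11.11

step 1: 1.11.1111..1
step 2: 11.11.1111..
step 3: .11.11.1111.
step 4: ..11.11.1111
step 5: 1..11.11.111
step 6: 11..11.11.11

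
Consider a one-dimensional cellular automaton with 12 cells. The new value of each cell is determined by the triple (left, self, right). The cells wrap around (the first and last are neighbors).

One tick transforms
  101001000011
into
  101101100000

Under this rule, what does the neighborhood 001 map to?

0

At position 4 the neighborhood is 001; the next row has 0 there.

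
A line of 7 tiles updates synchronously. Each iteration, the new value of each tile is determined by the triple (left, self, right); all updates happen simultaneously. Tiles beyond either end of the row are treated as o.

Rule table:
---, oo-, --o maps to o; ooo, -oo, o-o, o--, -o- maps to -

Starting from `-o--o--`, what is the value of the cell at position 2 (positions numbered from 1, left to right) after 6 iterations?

o

---o--o
-oo--o-
--o-o--
-o----o
---ooo-
-oo--o-
position 2 holds o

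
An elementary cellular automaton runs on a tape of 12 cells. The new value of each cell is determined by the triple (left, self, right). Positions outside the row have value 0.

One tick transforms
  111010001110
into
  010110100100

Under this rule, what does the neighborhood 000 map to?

At position 6 the neighborhood is 000; the next row has 1 there.

1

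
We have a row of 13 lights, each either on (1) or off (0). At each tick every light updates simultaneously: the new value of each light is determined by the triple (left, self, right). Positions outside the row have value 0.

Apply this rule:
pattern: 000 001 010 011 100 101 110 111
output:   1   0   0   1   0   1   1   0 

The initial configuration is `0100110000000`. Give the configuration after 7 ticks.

0010010011010

0000110111111
1110111100001
1011100101100
0110100011101
0111001010110
0101000101110
0010010011010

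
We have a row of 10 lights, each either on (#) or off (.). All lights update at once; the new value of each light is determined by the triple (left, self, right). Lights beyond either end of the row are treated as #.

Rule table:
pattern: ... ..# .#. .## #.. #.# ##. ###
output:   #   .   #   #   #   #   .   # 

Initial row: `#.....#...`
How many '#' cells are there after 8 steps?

step 1: .####.###.
step 2: ####.###.#
step 3: ###.###.##
step 4: ##.###.###
step 5: #.###.####
step 6: .###.#####
step 7: ###.######
step 8: ##.#######
count of #: 9

9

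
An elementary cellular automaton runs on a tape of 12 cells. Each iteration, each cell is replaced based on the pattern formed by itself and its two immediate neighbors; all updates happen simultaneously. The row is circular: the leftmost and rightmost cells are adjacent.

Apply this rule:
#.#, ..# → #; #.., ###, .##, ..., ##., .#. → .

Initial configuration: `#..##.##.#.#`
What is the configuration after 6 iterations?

#..#.#...#..

..#..#..#.#.
.#..#..#.#..
#..#..#.#...
..#..#.#...#
.#..#.#...#.
#..#.#...#..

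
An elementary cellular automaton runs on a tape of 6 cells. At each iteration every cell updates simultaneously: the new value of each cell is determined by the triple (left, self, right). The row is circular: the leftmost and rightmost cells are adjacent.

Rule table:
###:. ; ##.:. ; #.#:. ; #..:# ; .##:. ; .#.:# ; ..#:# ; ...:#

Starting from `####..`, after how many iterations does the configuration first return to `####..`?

2

....##
####..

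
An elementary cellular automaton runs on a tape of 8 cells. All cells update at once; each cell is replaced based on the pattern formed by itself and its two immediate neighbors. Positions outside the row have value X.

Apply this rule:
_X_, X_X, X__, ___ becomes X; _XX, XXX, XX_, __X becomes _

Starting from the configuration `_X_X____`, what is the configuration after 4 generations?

______X_

XXXXXXX_
_______X
XXXXXX__
______X_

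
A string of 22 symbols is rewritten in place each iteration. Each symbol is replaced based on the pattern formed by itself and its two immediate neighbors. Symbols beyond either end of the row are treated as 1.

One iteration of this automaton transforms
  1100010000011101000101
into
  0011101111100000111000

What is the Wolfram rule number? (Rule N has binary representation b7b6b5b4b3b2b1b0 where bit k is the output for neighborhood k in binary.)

19

position 0: 111 → 0  (bit 7 = 0)
position 1: 110 → 0  (bit 6 = 0)
position 14: 101 → 0  (bit 5 = 0)
position 2: 100 → 1  (bit 4 = 1)
position 11: 011 → 0  (bit 3 = 0)
position 5: 010 → 0  (bit 2 = 0)
position 4: 001 → 1  (bit 1 = 1)
position 3: 000 → 1  (bit 0 = 1)
bits b7..b0 = 00010011 = 19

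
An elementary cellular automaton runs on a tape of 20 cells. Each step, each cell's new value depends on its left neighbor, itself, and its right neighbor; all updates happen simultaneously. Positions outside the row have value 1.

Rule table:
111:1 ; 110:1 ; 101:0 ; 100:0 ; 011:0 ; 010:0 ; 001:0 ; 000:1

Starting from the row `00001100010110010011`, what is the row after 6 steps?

00001001001111100000

01100101000010000001
00100000011000111100
00001111001010011100
01100111000000001100
00100011011111100100
00001001001111100000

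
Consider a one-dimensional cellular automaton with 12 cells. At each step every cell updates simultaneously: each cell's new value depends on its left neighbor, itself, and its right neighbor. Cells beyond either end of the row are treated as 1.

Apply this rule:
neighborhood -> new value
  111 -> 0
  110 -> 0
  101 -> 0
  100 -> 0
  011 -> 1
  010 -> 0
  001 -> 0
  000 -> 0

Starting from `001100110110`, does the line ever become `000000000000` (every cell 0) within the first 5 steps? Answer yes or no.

step 1: 001000100100
step 2: 000000000000
all cells are 0 at step 2

yes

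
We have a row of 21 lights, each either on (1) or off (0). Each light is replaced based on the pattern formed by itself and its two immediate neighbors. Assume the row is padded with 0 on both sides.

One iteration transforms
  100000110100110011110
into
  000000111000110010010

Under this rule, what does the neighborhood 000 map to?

At position 2 the neighborhood is 000; the next row has 0 there.

0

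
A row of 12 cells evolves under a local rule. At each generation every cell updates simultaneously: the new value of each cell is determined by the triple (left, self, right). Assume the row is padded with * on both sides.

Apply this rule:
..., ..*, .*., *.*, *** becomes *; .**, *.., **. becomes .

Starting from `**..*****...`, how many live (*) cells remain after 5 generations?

9

*..*.***..**
..***.*..*.*
.*.*.**.***.
*****..*.*.*
****..*****.
count of *: 9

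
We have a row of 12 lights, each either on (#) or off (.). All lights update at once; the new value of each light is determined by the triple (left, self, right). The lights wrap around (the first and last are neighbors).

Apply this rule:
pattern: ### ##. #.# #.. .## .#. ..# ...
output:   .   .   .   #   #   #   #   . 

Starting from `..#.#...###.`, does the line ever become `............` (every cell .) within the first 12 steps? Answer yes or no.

step 1: .##.##.##..#
step 2: .#..#..#.###
step 3: .#######.#..
step 4: ##.......##.
step 5: #.#.....##..
step 6: #.##...##.##
step 7: ..#.#.##..#.
step 8: .##.#.#.####
step 9: .#..#.#.#...
step 10: #####.#.##..
step 11: #.....#.#.##
step 12: .#...##.#.#.
step 12 is .#...##.#.#., still not uniform .

no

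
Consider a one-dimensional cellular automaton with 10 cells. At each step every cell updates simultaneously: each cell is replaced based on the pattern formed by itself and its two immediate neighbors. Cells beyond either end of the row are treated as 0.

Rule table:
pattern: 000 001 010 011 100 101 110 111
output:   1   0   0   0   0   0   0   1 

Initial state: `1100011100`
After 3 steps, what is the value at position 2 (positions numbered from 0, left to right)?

0

0001001001
1100000000
0001111111
position 2 holds 0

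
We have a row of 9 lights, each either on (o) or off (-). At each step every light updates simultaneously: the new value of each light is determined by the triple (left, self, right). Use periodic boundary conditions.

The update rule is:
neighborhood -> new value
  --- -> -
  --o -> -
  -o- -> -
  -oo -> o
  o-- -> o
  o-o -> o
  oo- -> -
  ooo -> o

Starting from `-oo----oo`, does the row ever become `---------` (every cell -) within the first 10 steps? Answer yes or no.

oo-o---o-
o-o-o---o
-o-o-o--o
o-o-o-o--
-o-o-o-o-
--o-o-o-o
o--o-o-o-
-o--o-o-o
o-o--o-o-
-o-o--o-o
step 10 is -o-o--o-o, still not uniform -

no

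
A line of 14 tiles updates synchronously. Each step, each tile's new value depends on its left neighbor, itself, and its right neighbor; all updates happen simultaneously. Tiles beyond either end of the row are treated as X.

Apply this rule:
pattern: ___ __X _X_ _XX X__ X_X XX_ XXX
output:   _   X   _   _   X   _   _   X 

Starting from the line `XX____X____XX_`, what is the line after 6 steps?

___XX_____XX__

step 1: X_X__X_X__X___
step 2: ___XX___XX_X_X
step 3: X_X__X_X______
step 4: ___XX___X____X
step 5: X_X__X_X_X__X_
step 6: ___XX_____XX__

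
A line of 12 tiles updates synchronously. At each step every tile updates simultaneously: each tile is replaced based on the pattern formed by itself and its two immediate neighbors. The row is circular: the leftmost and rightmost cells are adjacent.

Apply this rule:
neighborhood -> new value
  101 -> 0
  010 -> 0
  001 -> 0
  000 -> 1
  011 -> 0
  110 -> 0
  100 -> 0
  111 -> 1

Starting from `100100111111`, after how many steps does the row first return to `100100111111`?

14

000000011111
011111001110
001110000100
100100110001
000000000100
111111110001
111111100100
011111000000
001110011111
000100001110
110001100100
000100000000
110001111111
100100111111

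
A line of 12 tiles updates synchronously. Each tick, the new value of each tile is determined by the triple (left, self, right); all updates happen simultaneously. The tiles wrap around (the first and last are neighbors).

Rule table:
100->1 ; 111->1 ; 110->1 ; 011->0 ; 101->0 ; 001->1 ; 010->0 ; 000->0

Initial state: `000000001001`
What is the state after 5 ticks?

011011000001

tick 1: 100000010110
tick 2: 010000100010
tick 3: 101001010101
tick 4: 100110000000
tick 5: 011011000001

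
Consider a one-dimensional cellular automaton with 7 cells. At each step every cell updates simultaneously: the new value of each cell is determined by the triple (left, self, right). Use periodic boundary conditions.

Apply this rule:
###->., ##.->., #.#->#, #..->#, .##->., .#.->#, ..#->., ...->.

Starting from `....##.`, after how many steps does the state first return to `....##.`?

......#
#.....#
.#.....
.##....
...#...
...##..
.....#.
.....##
#......
##.....
..#....
..##...
....#..
....##.

14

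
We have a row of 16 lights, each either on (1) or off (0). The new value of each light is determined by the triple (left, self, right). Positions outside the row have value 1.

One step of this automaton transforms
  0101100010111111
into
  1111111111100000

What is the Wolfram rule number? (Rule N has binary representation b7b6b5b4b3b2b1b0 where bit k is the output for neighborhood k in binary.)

position 11: 111 → 0  (bit 7 = 0)
position 4: 110 → 1  (bit 6 = 1)
position 0: 101 → 1  (bit 5 = 1)
position 5: 100 → 1  (bit 4 = 1)
position 3: 011 → 1  (bit 3 = 1)
position 1: 010 → 1  (bit 2 = 1)
position 7: 001 → 1  (bit 1 = 1)
position 6: 000 → 1  (bit 0 = 1)
bits b7..b0 = 01111111 = 127

127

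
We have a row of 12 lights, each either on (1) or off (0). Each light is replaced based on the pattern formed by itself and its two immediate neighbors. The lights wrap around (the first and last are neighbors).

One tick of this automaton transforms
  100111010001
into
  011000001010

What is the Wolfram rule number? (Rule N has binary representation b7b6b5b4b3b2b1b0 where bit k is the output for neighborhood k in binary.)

18

position 4: 111 → 0  (bit 7 = 0)
position 0: 110 → 0  (bit 6 = 0)
position 6: 101 → 0  (bit 5 = 0)
position 1: 100 → 1  (bit 4 = 1)
position 3: 011 → 0  (bit 3 = 0)
position 7: 010 → 0  (bit 2 = 0)
position 2: 001 → 1  (bit 1 = 1)
position 9: 000 → 0  (bit 0 = 0)
bits b7..b0 = 00010010 = 18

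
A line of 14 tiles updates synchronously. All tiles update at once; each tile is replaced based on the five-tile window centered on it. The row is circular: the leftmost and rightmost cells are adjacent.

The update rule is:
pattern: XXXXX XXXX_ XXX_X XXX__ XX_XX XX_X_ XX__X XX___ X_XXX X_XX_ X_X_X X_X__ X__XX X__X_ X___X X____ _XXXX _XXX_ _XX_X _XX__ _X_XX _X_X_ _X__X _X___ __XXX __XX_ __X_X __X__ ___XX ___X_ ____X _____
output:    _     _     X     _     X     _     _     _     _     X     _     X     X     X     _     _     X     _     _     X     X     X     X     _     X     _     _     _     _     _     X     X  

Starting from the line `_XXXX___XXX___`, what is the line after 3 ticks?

tick 1: _XX_____X____X
tick 2: XXX__XX____X__
tick 3: X___X_X__X__XX

X___X_X__X__XX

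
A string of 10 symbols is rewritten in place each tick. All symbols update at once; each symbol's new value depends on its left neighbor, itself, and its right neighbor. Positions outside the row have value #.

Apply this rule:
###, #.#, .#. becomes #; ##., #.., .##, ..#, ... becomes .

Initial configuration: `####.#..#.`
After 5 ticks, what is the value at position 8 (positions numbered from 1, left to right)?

tick 1: ###.##..##
tick 2: ##.#.....#
tick 3: #.##......
tick 4: .#........
tick 5: ##........
position 8 holds .

.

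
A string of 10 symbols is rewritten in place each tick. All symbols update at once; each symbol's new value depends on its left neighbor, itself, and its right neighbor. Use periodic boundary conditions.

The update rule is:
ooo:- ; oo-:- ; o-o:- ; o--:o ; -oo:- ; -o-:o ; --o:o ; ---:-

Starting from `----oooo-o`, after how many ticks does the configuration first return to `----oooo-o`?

o--o-----o
-oooo---o-
o----o-ooo
-o--oo----
oooo--o---
----oooo-o

6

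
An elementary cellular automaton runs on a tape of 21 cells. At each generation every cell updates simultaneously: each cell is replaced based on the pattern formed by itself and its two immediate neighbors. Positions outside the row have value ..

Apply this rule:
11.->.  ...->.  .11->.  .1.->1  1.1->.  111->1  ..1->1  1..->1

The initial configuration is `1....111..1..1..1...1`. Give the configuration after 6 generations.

...1111...1......1111

generation 1: 11..1.1.1111111111.11
generation 2: ..111.1..11111111....
generation 3: .1.1..111.111111.1...
generation 4: 11.111.1...1111..11..
generation 5: ....1..11.1.11.11..1.
generation 6: ...1111...1......1111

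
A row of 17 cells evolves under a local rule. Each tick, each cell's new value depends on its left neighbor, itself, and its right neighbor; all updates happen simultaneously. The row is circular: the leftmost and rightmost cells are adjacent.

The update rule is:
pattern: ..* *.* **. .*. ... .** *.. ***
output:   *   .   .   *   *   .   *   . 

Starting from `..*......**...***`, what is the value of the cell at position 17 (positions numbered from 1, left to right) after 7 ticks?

*********..***...
.........**...***
*********..***...  (repeats tick 1; period 2)
tick 7: *********..***...
position 17 holds .

.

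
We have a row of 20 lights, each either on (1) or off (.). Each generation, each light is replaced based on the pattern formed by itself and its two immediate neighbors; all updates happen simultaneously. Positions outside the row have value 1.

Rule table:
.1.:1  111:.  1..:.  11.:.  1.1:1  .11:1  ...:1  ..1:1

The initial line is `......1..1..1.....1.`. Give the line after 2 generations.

11.....11.11.11.....

generation 1: .111111.11.11.111111
generation 2: 11.....11.11.11.....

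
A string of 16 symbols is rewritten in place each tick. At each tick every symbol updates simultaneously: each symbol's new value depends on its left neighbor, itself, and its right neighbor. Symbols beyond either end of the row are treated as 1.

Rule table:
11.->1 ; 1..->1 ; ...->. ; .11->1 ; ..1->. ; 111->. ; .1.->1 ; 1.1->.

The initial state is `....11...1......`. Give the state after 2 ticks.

11..1.11.111....

tick 1: 1...111..11.....
tick 2: 11..1.11.111....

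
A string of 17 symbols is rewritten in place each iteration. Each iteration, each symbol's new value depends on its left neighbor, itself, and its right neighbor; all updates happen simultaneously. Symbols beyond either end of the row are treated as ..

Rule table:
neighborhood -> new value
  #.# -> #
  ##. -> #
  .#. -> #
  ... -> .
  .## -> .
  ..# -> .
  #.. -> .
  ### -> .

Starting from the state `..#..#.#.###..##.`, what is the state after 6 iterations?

iteration 1: ..#..####..#...#.
iteration 2: ..#.....#..#...#.
iteration 3: ..#.....#..#...#.  (fixed point — unchanged through iteration 6)

..#.....#..#...#.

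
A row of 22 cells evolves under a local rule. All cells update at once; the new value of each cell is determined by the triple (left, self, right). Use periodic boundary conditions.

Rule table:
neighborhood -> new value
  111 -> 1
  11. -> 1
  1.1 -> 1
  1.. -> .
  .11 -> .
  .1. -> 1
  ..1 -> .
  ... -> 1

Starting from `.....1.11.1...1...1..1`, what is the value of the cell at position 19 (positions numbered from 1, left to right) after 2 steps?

.111.11.111.1.1.1.1..1
1.111.11.1111111111..1
position 19 holds 1

1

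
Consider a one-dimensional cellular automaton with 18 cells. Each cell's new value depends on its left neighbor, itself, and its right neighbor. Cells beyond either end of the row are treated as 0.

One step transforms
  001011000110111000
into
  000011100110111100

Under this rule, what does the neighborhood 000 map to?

0

At position 0 the neighborhood is 000; the next row has 0 there.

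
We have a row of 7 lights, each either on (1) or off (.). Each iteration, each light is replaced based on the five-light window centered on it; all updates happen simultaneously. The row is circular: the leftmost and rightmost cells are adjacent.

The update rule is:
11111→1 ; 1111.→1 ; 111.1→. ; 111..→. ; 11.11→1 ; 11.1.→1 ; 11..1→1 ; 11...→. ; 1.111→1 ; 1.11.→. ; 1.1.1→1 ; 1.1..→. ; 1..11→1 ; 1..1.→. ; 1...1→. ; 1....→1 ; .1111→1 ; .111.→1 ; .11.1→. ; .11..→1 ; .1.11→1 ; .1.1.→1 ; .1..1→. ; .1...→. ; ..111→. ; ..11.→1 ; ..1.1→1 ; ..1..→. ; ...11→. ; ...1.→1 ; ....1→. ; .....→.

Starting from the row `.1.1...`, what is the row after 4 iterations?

iteration 1: 111..1.
iteration 2: 11.1.11
iteration 3: 1.11111
iteration 4: .111111

.111111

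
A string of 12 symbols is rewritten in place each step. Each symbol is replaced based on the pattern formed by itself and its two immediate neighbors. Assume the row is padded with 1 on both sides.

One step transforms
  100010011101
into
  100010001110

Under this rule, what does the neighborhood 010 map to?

1

At position 4 the neighborhood is 010; the next row has 1 there.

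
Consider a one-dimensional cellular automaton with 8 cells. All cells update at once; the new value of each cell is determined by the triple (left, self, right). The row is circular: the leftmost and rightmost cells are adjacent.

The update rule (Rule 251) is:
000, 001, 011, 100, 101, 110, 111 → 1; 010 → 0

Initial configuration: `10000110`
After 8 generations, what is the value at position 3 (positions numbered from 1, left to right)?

1

01111111
11111111
11111111  (fixed point — unchanged through generation 8)
position 3 holds 1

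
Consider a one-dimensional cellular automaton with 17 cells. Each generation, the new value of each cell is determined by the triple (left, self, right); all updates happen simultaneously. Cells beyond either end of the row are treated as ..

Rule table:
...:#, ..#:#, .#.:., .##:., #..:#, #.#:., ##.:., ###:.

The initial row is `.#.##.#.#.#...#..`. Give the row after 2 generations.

.##########......

#..........###.##
.##########......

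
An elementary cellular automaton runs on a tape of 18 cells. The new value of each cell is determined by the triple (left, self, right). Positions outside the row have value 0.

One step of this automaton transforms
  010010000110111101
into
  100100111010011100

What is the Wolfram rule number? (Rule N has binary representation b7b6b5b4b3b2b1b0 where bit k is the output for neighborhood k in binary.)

position 13: 111 → 1  (bit 7 = 1)
position 10: 110 → 1  (bit 6 = 1)
position 11: 101 → 0  (bit 5 = 0)
position 2: 100 → 0  (bit 4 = 0)
position 9: 011 → 0  (bit 3 = 0)
position 1: 010 → 0  (bit 2 = 0)
position 0: 001 → 1  (bit 1 = 1)
position 6: 000 → 1  (bit 0 = 1)
bits b7..b0 = 11000011 = 195

195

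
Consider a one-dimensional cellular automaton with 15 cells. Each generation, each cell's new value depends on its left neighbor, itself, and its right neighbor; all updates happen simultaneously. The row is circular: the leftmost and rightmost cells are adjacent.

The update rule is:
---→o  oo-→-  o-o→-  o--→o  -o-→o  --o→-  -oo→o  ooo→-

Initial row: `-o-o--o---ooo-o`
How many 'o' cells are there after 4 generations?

7

-o-oo-ooo-o---o
-o-o--o---ooo-o  (repeats generation 0; period 2)
generation 4: -o-o--o---ooo-o
count of o: 7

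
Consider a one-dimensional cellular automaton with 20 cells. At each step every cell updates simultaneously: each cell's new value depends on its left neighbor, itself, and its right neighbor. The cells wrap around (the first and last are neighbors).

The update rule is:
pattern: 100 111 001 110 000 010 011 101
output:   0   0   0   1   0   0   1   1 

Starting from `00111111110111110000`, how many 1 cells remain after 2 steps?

2

00100000011100010000
00000000010100000000
count of 1: 2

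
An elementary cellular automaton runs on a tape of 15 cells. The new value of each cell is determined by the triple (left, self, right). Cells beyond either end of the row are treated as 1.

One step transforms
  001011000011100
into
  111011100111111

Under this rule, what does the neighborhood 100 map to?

1

At position 0 the neighborhood is 100; the next row has 1 there.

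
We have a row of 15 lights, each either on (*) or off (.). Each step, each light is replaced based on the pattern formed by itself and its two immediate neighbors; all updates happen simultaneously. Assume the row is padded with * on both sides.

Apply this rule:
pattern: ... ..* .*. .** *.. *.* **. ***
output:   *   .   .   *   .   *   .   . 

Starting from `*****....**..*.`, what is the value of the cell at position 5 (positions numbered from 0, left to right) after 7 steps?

.

step 1: ......**.*....*
step 2: .****.*.*..**.*
step 3: **...*.*...*.**
step 4: ...*..*..*..**.
step 5: .*..........*.*
step 6: *..********..**
step 7: ...*.........*.
position 5 holds .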